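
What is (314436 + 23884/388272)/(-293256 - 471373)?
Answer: -30521679619/74221007772 ≈ -0.41123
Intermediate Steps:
(314436 + 23884/388272)/(-293256 - 471373) = (314436 + 23884*(1/388272))/(-764629) = (314436 + 5971/97068)*(-1/764629) = (30521679619/97068)*(-1/764629) = -30521679619/74221007772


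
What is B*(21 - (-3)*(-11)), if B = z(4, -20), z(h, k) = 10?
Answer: -120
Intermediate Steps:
B = 10
B*(21 - (-3)*(-11)) = 10*(21 - (-3)*(-11)) = 10*(21 - 1*33) = 10*(21 - 33) = 10*(-12) = -120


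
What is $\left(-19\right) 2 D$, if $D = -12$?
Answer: $456$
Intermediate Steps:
$\left(-19\right) 2 D = \left(-19\right) 2 \left(-12\right) = \left(-38\right) \left(-12\right) = 456$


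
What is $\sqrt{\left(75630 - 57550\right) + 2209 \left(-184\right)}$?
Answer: $2 i \sqrt{97094} \approx 623.2 i$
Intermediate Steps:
$\sqrt{\left(75630 - 57550\right) + 2209 \left(-184\right)} = \sqrt{18080 - 406456} = \sqrt{-388376} = 2 i \sqrt{97094}$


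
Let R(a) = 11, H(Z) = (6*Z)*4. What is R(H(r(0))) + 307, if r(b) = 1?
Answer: 318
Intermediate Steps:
H(Z) = 24*Z
R(H(r(0))) + 307 = 11 + 307 = 318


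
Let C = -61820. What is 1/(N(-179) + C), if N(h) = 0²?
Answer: -1/61820 ≈ -1.6176e-5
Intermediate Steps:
N(h) = 0
1/(N(-179) + C) = 1/(0 - 61820) = 1/(-61820) = -1/61820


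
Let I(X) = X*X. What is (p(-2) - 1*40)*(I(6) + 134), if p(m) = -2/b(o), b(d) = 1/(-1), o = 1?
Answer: -6460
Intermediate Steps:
b(d) = -1
p(m) = 2 (p(m) = -2/(-1) = -2*(-1) = 2)
I(X) = X²
(p(-2) - 1*40)*(I(6) + 134) = (2 - 1*40)*(6² + 134) = (2 - 40)*(36 + 134) = -38*170 = -6460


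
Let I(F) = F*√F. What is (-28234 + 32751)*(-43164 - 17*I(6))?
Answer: -194971788 - 460734*√6 ≈ -1.9610e+8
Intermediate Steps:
I(F) = F^(3/2)
(-28234 + 32751)*(-43164 - 17*I(6)) = (-28234 + 32751)*(-43164 - 102*√6) = 4517*(-43164 - 102*√6) = -194971788 - 460734*√6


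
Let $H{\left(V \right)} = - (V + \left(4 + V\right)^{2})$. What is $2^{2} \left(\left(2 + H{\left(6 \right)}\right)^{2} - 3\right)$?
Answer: $43252$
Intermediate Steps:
$H{\left(V \right)} = - V - \left(4 + V\right)^{2}$
$2^{2} \left(\left(2 + H{\left(6 \right)}\right)^{2} - 3\right) = 2^{2} \left(\left(2 - \left(6 + \left(4 + 6\right)^{2}\right)\right)^{2} - 3\right) = 4 \left(\left(2 - 106\right)^{2} - 3\right) = 4 \left(\left(-104\right)^{2} - 3\right) = 4 \left(10816 - 3\right) = 4 \cdot 10813 = 43252$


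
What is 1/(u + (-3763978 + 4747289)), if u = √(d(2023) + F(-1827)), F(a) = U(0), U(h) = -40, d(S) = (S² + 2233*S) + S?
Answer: 983311/966891910850 - √8611871/966891910850 ≈ 1.0139e-6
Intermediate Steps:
d(S) = S² + 2234*S
F(a) = -40
u = √8611871 (u = √(2023*(2234 + 2023) - 40) = √(2023*4257 - 40) = √(8611911 - 40) = √8611871 ≈ 2934.6)
1/(u + (-3763978 + 4747289)) = 1/(√8611871 + (-3763978 + 4747289)) = 1/(√8611871 + 983311) = 1/(983311 + √8611871)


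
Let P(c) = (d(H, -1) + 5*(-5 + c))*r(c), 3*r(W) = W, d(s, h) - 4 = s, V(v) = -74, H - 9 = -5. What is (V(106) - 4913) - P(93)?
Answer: -18875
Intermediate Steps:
H = 4 (H = 9 - 5 = 4)
d(s, h) = 4 + s
r(W) = W/3
P(c) = c*(-17 + 5*c)/3 (P(c) = ((4 + 4) + 5*(-5 + c))*(c/3) = (8 + (-25 + 5*c))*(c/3) = (-17 + 5*c)*(c/3) = c*(-17 + 5*c)/3)
(V(106) - 4913) - P(93) = (-74 - 4913) - 93*(-17 + 5*93)/3 = -4987 - 93*(-17 + 465)/3 = -4987 - 93*448/3 = -4987 - 1*13888 = -4987 - 13888 = -18875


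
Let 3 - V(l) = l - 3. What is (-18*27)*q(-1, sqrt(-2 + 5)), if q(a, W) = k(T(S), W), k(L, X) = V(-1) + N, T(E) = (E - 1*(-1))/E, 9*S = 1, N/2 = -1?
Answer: -2430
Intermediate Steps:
N = -2 (N = 2*(-1) = -2)
S = 1/9 (S = (1/9)*1 = 1/9 ≈ 0.11111)
T(E) = (1 + E)/E (T(E) = (E + 1)/E = (1 + E)/E)
V(l) = 6 - l (V(l) = 3 - (l - 3) = 3 - (-3 + l) = 3 + (3 - l) = 6 - l)
k(L, X) = 5 (k(L, X) = (6 - 1*(-1)) - 2 = (6 + 1) - 2 = 7 - 2 = 5)
q(a, W) = 5
(-18*27)*q(-1, sqrt(-2 + 5)) = -18*27*5 = -486*5 = -2430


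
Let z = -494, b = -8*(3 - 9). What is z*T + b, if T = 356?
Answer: -175816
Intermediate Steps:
b = 48 (b = -8*(-6) = 48)
z*T + b = -494*356 + 48 = -175864 + 48 = -175816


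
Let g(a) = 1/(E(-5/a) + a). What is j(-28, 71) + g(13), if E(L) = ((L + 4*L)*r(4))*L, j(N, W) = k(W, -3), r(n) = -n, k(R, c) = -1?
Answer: -1528/1697 ≈ -0.90041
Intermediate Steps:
j(N, W) = -1
E(L) = -20*L² (E(L) = ((L + 4*L)*(-1*4))*L = ((5*L)*(-4))*L = (-20*L)*L = -20*L²)
g(a) = 1/(a - 500/a²) (g(a) = 1/(-20*25/a² + a) = 1/(-500/a² + a) = 1/(a - 500/a²))
j(-28, 71) + g(13) = -1 + 13²/(-500 + 13³) = -1 + 169/(-500 + 2197) = -1 + 169/1697 = -1528/1697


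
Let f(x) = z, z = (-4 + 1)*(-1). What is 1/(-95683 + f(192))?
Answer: -1/95680 ≈ -1.0452e-5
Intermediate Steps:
z = 3 (z = -3*(-1) = 3)
f(x) = 3
1/(-95683 + f(192)) = 1/(-95683 + 3) = 1/(-95680) = -1/95680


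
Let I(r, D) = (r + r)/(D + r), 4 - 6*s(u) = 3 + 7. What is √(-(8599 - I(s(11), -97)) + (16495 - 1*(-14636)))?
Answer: √1104069/7 ≈ 150.11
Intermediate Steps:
s(u) = -1 (s(u) = ⅔ - (3 + 7)/6 = ⅔ - ⅙*10 = ⅔ - 5/3 = -1)
I(r, D) = 2*r/(D + r) (I(r, D) = (2*r)/(D + r) = 2*r/(D + r))
√(-(8599 - I(s(11), -97)) + (16495 - 1*(-14636))) = √(-(8599 - 2*(-1)/(-97 - 1)) + (16495 - 1*(-14636))) = √(-(8599 - 2*(-1)/(-98)) + (16495 + 14636)) = √(-(8599 - 2*(-1)*(-1)/98) + 31131) = √(-(8599 - 1*1/49) + 31131) = √(-(8599 - 1/49) + 31131) = √(-1*421350/49 + 31131) = √(-421350/49 + 31131) = √(1104069/49) = √1104069/7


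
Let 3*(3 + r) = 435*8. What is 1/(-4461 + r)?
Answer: -1/3304 ≈ -0.00030266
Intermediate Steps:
r = 1157 (r = -3 + (435*8)/3 = -3 + (⅓)*3480 = -3 + 1160 = 1157)
1/(-4461 + r) = 1/(-4461 + 1157) = 1/(-3304) = -1/3304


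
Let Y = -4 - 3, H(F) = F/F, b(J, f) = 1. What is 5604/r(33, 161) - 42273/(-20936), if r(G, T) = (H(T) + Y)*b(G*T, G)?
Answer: -19511951/20936 ≈ -931.98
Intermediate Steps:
H(F) = 1
Y = -7
r(G, T) = -6 (r(G, T) = (1 - 7)*1 = -6*1 = -6)
5604/r(33, 161) - 42273/(-20936) = 5604/(-6) - 42273/(-20936) = 5604*(-⅙) - 42273*(-1/20936) = -934 + 42273/20936 = -19511951/20936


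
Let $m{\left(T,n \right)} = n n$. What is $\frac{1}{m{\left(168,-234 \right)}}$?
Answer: $\frac{1}{54756} \approx 1.8263 \cdot 10^{-5}$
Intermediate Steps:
$m{\left(T,n \right)} = n^{2}$
$\frac{1}{m{\left(168,-234 \right)}} = \frac{1}{\left(-234\right)^{2}} = \frac{1}{54756}$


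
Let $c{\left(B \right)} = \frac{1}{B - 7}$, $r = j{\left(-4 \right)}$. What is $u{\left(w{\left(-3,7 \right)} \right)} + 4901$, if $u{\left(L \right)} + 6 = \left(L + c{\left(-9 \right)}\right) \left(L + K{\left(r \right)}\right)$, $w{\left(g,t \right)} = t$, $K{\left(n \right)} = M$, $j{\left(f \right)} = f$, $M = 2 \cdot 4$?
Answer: $\frac{79985}{16} \approx 4999.1$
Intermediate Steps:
$M = 8$
$r = -4$
$K{\left(n \right)} = 8$
$c{\left(B \right)} = \frac{1}{-7 + B}$
$u{\left(L \right)} = -6 + \left(8 + L\right) \left(- \frac{1}{16} + L\right)$ ($u{\left(L \right)} = -6 + \left(L + \frac{1}{-7 - 9}\right) \left(L + 8\right) = -6 + \left(L + \frac{1}{-16}\right) \left(8 + L\right) = -6 + \left(L - \frac{1}{16}\right) \left(8 + L\right) = -6 + \left(- \frac{1}{16} + L\right) \left(8 + L\right) = -6 + \left(8 + L\right) \left(- \frac{1}{16} + L\right)$)
$u{\left(w{\left(-3,7 \right)} \right)} + 4901 = \left(- \frac{13}{2} + 7^{2} + \frac{127}{16} \cdot 7\right) + 4901 = \left(- \frac{13}{2} + 49 + \frac{889}{16}\right) + 4901 = \frac{1569}{16} + 4901 = \frac{79985}{16}$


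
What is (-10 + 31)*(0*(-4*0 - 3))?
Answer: 0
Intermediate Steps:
(-10 + 31)*(0*(-4*0 - 3)) = 21*(0*(0 - 3)) = 21*(0*(-3)) = 21*0 = 0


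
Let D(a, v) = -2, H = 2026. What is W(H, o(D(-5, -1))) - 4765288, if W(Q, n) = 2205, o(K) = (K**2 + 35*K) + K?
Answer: -4763083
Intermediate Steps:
o(K) = K**2 + 36*K
W(H, o(D(-5, -1))) - 4765288 = 2205 - 4765288 = -4763083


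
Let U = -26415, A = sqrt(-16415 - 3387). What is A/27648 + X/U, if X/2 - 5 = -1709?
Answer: 1136/8805 + I*sqrt(19802)/27648 ≈ 0.12902 + 0.0050897*I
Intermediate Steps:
X = -3408 (X = 10 + 2*(-1709) = 10 - 3418 = -3408)
A = I*sqrt(19802) (A = sqrt(-19802) = I*sqrt(19802) ≈ 140.72*I)
A/27648 + X/U = (I*sqrt(19802))/27648 - 3408/(-26415) = (I*sqrt(19802))*(1/27648) - 3408*(-1/26415) = I*sqrt(19802)/27648 + 1136/8805 = 1136/8805 + I*sqrt(19802)/27648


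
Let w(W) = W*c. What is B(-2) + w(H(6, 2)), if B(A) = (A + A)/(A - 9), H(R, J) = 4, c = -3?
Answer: -128/11 ≈ -11.636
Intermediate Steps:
w(W) = -3*W (w(W) = W*(-3) = -3*W)
B(A) = 2*A/(-9 + A) (B(A) = (2*A)/(-9 + A) = 2*A/(-9 + A))
B(-2) + w(H(6, 2)) = 2*(-2)/(-9 - 2) - 3*4 = 2*(-2)/(-11) - 12 = 2*(-2)*(-1/11) - 12 = 4/11 - 12 = -128/11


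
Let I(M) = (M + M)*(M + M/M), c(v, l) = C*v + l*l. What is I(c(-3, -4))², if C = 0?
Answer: 295936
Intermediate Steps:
c(v, l) = l² (c(v, l) = 0*v + l*l = 0 + l² = l²)
I(M) = 2*M*(1 + M) (I(M) = (2*M)*(M + 1) = (2*M)*(1 + M) = 2*M*(1 + M))
I(c(-3, -4))² = (2*(-4)²*(1 + (-4)²))² = (2*16*(1 + 16))² = (2*16*17)² = 544² = 295936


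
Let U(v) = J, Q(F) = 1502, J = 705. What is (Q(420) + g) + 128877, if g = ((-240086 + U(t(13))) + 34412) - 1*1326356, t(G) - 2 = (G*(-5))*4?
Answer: -1400946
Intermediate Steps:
t(G) = 2 - 20*G (t(G) = 2 + (G*(-5))*4 = 2 - 5*G*4 = 2 - 20*G)
U(v) = 705
g = -1531325 (g = ((-240086 + 705) + 34412) - 1*1326356 = (-239381 + 34412) - 1326356 = -204969 - 1326356 = -1531325)
(Q(420) + g) + 128877 = (1502 - 1531325) + 128877 = -1529823 + 128877 = -1400946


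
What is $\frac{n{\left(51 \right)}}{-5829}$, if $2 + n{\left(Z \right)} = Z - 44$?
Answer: $- \frac{5}{5829} \approx -0.00085778$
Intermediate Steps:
$n{\left(Z \right)} = -46 + Z$ ($n{\left(Z \right)} = -2 + \left(Z - 44\right) = -2 + \left(-44 + Z\right) = -46 + Z$)
$\frac{n{\left(51 \right)}}{-5829} = \frac{-46 + 51}{-5829} = 5 \left(- \frac{1}{5829}\right) = - \frac{5}{5829}$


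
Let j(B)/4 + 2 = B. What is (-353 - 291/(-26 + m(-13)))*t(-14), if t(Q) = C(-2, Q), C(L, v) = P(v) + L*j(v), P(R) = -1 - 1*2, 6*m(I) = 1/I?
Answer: -86692375/2029 ≈ -42727.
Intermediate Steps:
m(I) = 1/(6*I)
j(B) = -8 + 4*B
P(R) = -3 (P(R) = -1 - 2 = -3)
C(L, v) = -3 + L*(-8 + 4*v)
t(Q) = 13 - 8*Q (t(Q) = -3 + 4*(-2)*(-2 + Q) = -3 + (16 - 8*Q) = 13 - 8*Q)
(-353 - 291/(-26 + m(-13)))*t(-14) = (-353 - 291/(-26 + (1/6)/(-13)))*(13 - 8*(-14)) = (-353 - 291/(-26 + (1/6)*(-1/13)))*(13 + 112) = (-353 - 291/(-26 - 1/78))*125 = (-353 - 291/(-2029/78))*125 = (-353 - 291*(-78/2029))*125 = (-353 + 22698/2029)*125 = -693539/2029*125 = -86692375/2029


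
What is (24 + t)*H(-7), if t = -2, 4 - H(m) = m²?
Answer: -990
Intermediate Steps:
H(m) = 4 - m²
(24 + t)*H(-7) = (24 - 2)*(4 - 1*(-7)²) = 22*(4 - 1*49) = 22*(4 - 49) = 22*(-45) = -990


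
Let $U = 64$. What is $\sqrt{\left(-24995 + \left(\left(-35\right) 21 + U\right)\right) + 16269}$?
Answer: $i \sqrt{9397} \approx 96.938 i$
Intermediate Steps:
$\sqrt{\left(-24995 + \left(\left(-35\right) 21 + U\right)\right) + 16269} = \sqrt{\left(-24995 + \left(\left(-35\right) 21 + 64\right)\right) + 16269} = \sqrt{\left(-24995 + \left(-735 + 64\right)\right) + 16269} = \sqrt{\left(-24995 - 671\right) + 16269} = \sqrt{-25666 + 16269} = \sqrt{-9397} = i \sqrt{9397}$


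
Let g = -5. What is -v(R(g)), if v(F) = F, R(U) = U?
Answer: 5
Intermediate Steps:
-v(R(g)) = -1*(-5) = 5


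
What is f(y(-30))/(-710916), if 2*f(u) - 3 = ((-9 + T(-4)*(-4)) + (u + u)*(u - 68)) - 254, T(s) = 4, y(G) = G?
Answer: -467/118486 ≈ -0.0039414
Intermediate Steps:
f(u) = -138 + u*(-68 + u) (f(u) = 3/2 + (((-9 + 4*(-4)) + (u + u)*(u - 68)) - 254)/2 = 3/2 + (((-9 - 16) + (2*u)*(-68 + u)) - 254)/2 = 3/2 + ((-25 + 2*u*(-68 + u)) - 254)/2 = 3/2 + (-279 + 2*u*(-68 + u))/2 = 3/2 + (-279/2 + u*(-68 + u)) = -138 + u*(-68 + u))
f(y(-30))/(-710916) = (-138 + (-30)² - 68*(-30))/(-710916) = (-138 + 900 + 2040)*(-1/710916) = 2802*(-1/710916) = -467/118486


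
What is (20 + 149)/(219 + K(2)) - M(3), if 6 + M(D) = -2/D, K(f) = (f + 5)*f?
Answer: 5167/699 ≈ 7.3920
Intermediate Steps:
K(f) = f*(5 + f) (K(f) = (5 + f)*f = f*(5 + f))
M(D) = -6 - 2/D
(20 + 149)/(219 + K(2)) - M(3) = (20 + 149)/(219 + 2*(5 + 2)) - (-6 - 2/3) = 169/(219 + 2*7) - (-6 - 2*⅓) = 169/(219 + 14) - (-6 - ⅔) = 169/233 - 1*(-20/3) = 169*(1/233) + 20/3 = 169/233 + 20/3 = 5167/699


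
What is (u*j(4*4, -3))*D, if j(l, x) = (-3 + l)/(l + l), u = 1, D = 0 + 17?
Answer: 221/32 ≈ 6.9063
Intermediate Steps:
D = 17
j(l, x) = (-3 + l)/(2*l) (j(l, x) = (-3 + l)/((2*l)) = (-3 + l)*(1/(2*l)) = (-3 + l)/(2*l))
(u*j(4*4, -3))*D = (1*((-3 + 4*4)/(2*((4*4)))))*17 = (1*((1/2)*(-3 + 16)/16))*17 = (1*((1/2)*(1/16)*13))*17 = (1*(13/32))*17 = (13/32)*17 = 221/32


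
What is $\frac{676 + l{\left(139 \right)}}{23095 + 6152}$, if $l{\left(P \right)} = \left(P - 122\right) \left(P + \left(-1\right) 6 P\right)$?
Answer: $- \frac{3713}{9749} \approx -0.38086$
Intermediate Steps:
$l{\left(P \right)} = - 5 P \left(-122 + P\right)$ ($l{\left(P \right)} = \left(-122 + P\right) \left(P - 6 P\right) = \left(-122 + P\right) \left(- 5 P\right) = - 5 P \left(-122 + P\right)$)
$\frac{676 + l{\left(139 \right)}}{23095 + 6152} = \frac{676 + 5 \cdot 139 \left(122 - 139\right)}{23095 + 6152} = \frac{676 + 5 \cdot 139 \left(122 - 139\right)}{29247} = \left(676 + 5 \cdot 139 \left(-17\right)\right) \frac{1}{29247} = \left(676 - 11815\right) \frac{1}{29247} = \left(-11139\right) \frac{1}{29247} = - \frac{3713}{9749}$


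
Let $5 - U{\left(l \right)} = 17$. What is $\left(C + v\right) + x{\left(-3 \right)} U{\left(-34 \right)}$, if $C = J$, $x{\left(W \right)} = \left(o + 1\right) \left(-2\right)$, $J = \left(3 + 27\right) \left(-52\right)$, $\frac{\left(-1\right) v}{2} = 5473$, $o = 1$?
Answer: $-12458$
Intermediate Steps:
$v = -10946$ ($v = \left(-2\right) 5473 = -10946$)
$J = -1560$ ($J = 30 \left(-52\right) = -1560$)
$x{\left(W \right)} = -4$ ($x{\left(W \right)} = \left(1 + 1\right) \left(-2\right) = 2 \left(-2\right) = -4$)
$C = -1560$
$U{\left(l \right)} = -12$ ($U{\left(l \right)} = 5 - 17 = -12$)
$\left(C + v\right) + x{\left(-3 \right)} U{\left(-34 \right)} = \left(-1560 - 10946\right) - -48 = -12506 + 48 = -12458$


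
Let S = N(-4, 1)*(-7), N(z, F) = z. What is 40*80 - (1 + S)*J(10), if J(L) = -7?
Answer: 3403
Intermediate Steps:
S = 28 (S = -4*(-7) = 28)
40*80 - (1 + S)*J(10) = 40*80 - (1 + 28)*(-7) = 3200 - 29*(-7) = 3200 - 1*(-203) = 3200 + 203 = 3403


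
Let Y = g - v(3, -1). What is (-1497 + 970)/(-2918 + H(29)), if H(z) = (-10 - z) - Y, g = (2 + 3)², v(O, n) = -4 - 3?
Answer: 527/2989 ≈ 0.17631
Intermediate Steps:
v(O, n) = -7
g = 25 (g = 5² = 25)
Y = 32 (Y = 25 - 1*(-7) = 25 + 7 = 32)
H(z) = -42 - z (H(z) = (-10 - z) - 1*32 = (-10 - z) - 32 = -42 - z)
(-1497 + 970)/(-2918 + H(29)) = (-1497 + 970)/(-2918 + (-42 - 1*29)) = -527/(-2918 + (-42 - 29)) = -527/(-2918 - 71) = -527/(-2989) = -527*(-1/2989) = 527/2989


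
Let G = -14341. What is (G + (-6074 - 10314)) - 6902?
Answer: -37631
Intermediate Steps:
(G + (-6074 - 10314)) - 6902 = (-14341 + (-6074 - 10314)) - 6902 = (-14341 - 16388) - 6902 = -30729 - 6902 = -37631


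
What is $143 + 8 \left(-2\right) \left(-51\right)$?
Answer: $959$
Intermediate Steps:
$143 + 8 \left(-2\right) \left(-51\right) = 143 - -816 = 143 + 816 = 959$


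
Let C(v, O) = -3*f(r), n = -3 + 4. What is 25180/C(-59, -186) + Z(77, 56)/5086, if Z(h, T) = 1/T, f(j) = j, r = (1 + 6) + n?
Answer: -896458357/854448 ≈ -1049.2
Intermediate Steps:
n = 1
r = 8 (r = (1 + 6) + 1 = 7 + 1 = 8)
C(v, O) = -24 (C(v, O) = -3*8 = -24)
25180/C(-59, -186) + Z(77, 56)/5086 = 25180/(-24) + 1/(56*5086) = 25180*(-1/24) + (1/56)*(1/5086) = -6295/6 + 1/284816 = -896458357/854448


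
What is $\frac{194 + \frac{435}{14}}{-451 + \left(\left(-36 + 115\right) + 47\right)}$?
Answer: $- \frac{3151}{4550} \approx -0.69253$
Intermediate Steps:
$\frac{194 + \frac{435}{14}}{-451 + \left(\left(-36 + 115\right) + 47\right)} = \frac{194 + 435 \cdot \frac{1}{14}}{-451 + \left(79 + 47\right)} = \frac{194 + \frac{435}{14}}{-451 + 126} = \frac{3151}{14 \left(-325\right)} = \frac{3151}{14} \left(- \frac{1}{325}\right) = - \frac{3151}{4550}$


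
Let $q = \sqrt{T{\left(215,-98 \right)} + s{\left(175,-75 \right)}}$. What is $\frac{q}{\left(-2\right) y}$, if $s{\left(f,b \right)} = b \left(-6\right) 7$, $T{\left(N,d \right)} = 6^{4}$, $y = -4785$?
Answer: $\frac{\sqrt{494}}{3190} \approx 0.0069674$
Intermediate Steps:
$T{\left(N,d \right)} = 1296$
$s{\left(f,b \right)} = - 42 b$ ($s{\left(f,b \right)} = - 6 b 7 = - 42 b$)
$q = 3 \sqrt{494}$ ($q = \sqrt{1296 - -3150} = \sqrt{1296 + 3150} = \sqrt{4446} = 3 \sqrt{494} \approx 66.678$)
$\frac{q}{\left(-2\right) y} = \frac{3 \sqrt{494}}{\left(-2\right) \left(-4785\right)} = \frac{3 \sqrt{494}}{9570} = 3 \sqrt{494} \cdot \frac{1}{9570} = \frac{\sqrt{494}}{3190}$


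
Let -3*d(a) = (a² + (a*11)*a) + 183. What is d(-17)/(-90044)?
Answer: 1217/90044 ≈ 0.013516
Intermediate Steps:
d(a) = -61 - 4*a² (d(a) = -((a² + (a*11)*a) + 183)/3 = -((a² + (11*a)*a) + 183)/3 = -((a² + 11*a²) + 183)/3 = -(12*a² + 183)/3 = -(183 + 12*a²)/3 = -61 - 4*a²)
d(-17)/(-90044) = (-61 - 4*(-17)²)/(-90044) = (-61 - 4*289)*(-1/90044) = (-61 - 1156)*(-1/90044) = -1217*(-1/90044) = 1217/90044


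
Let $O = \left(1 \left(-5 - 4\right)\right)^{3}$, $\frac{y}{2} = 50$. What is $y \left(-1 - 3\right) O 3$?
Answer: $874800$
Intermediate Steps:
$y = 100$ ($y = 2 \cdot 50 = 100$)
$O = -729$ ($O = \left(1 \left(-9\right)\right)^{3} = \left(-9\right)^{3} = -729$)
$y \left(-1 - 3\right) O 3 = 100 \left(-1 - 3\right) \left(-729\right) 3 = 100 \left(-4\right) \left(-729\right) 3 = 100 \cdot 2916 \cdot 3 = 100 \cdot 8748 = 874800$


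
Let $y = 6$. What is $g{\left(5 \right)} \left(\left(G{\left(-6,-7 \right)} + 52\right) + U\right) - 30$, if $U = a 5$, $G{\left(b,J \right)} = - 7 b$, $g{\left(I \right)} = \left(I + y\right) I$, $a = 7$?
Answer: $7065$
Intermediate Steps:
$g{\left(I \right)} = I \left(6 + I\right)$ ($g{\left(I \right)} = \left(I + 6\right) I = \left(6 + I\right) I = I \left(6 + I\right)$)
$U = 35$ ($U = 7 \cdot 5 = 35$)
$g{\left(5 \right)} \left(\left(G{\left(-6,-7 \right)} + 52\right) + U\right) - 30 = 5 \left(6 + 5\right) \left(\left(\left(-7\right) \left(-6\right) + 52\right) + 35\right) - 30 = 5 \cdot 11 \left(\left(42 + 52\right) + 35\right) - 30 = 55 \left(94 + 35\right) - 30 = 55 \cdot 129 - 30 = 7095 - 30 = 7065$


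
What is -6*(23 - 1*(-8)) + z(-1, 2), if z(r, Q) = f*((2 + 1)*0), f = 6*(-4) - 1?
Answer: -186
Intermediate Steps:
f = -25 (f = -24 - 1 = -25)
z(r, Q) = 0 (z(r, Q) = -25*(2 + 1)*0 = -75*0 = -25*0 = 0)
-6*(23 - 1*(-8)) + z(-1, 2) = -6*(23 - 1*(-8)) + 0 = -6*(23 + 8) + 0 = -6*31 + 0 = -186 + 0 = -186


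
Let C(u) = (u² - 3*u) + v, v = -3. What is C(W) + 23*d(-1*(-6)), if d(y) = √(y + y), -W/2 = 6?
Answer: 177 + 46*√3 ≈ 256.67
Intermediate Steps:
W = -12 (W = -2*6 = -12)
C(u) = -3 + u² - 3*u (C(u) = (u² - 3*u) - 3 = -3 + u² - 3*u)
d(y) = √2*√y (d(y) = √(2*y) = √2*√y)
C(W) + 23*d(-1*(-6)) = (-3 + (-12)² - 3*(-12)) + 23*(√2*√(-1*(-6))) = (-3 + 144 + 36) + 23*(√2*√6) = 177 + 23*(2*√3) = 177 + 46*√3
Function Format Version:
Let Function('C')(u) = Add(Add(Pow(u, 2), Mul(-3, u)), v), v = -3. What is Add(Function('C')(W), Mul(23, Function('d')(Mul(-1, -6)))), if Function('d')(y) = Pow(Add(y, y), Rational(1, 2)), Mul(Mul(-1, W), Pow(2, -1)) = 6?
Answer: Add(177, Mul(46, Pow(3, Rational(1, 2)))) ≈ 256.67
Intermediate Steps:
W = -12 (W = Mul(-2, 6) = -12)
Function('C')(u) = Add(-3, Pow(u, 2), Mul(-3, u)) (Function('C')(u) = Add(Add(Pow(u, 2), Mul(-3, u)), -3) = Add(-3, Pow(u, 2), Mul(-3, u)))
Function('d')(y) = Mul(Pow(2, Rational(1, 2)), Pow(y, Rational(1, 2))) (Function('d')(y) = Pow(Mul(2, y), Rational(1, 2)) = Mul(Pow(2, Rational(1, 2)), Pow(y, Rational(1, 2))))
Add(Function('C')(W), Mul(23, Function('d')(Mul(-1, -6)))) = Add(Add(-3, Pow(-12, 2), Mul(-3, -12)), Mul(23, Mul(Pow(2, Rational(1, 2)), Pow(Mul(-1, -6), Rational(1, 2))))) = Add(Add(-3, 144, 36), Mul(23, Mul(Pow(2, Rational(1, 2)), Pow(6, Rational(1, 2))))) = Add(177, Mul(23, Mul(2, Pow(3, Rational(1, 2))))) = Add(177, Mul(46, Pow(3, Rational(1, 2))))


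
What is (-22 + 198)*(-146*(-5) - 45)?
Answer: 120560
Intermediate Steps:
(-22 + 198)*(-146*(-5) - 45) = 176*(730 - 45) = 176*685 = 120560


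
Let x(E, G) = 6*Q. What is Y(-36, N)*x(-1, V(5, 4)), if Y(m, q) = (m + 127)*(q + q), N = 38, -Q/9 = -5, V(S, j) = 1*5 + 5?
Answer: 1867320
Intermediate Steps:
V(S, j) = 10 (V(S, j) = 5 + 5 = 10)
Q = 45 (Q = -9*(-5) = 45)
Y(m, q) = 2*q*(127 + m) (Y(m, q) = (127 + m)*(2*q) = 2*q*(127 + m))
x(E, G) = 270 (x(E, G) = 6*45 = 270)
Y(-36, N)*x(-1, V(5, 4)) = (2*38*(127 - 36))*270 = (2*38*91)*270 = 6916*270 = 1867320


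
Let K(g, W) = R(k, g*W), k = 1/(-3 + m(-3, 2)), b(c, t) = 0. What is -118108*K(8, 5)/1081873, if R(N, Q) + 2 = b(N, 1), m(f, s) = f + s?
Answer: 236216/1081873 ≈ 0.21834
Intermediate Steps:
k = -¼ (k = 1/(-3 + (-3 + 2)) = 1/(-3 - 1) = 1/(-4) = -¼ ≈ -0.25000)
R(N, Q) = -2 (R(N, Q) = -2 + 0 = -2)
K(g, W) = -2
-118108*K(8, 5)/1081873 = -118108*(-2)/1081873 = 236216*(1/1081873) = 236216/1081873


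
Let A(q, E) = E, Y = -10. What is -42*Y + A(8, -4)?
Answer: 416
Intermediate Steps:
-42*Y + A(8, -4) = -42*(-10) - 4 = 420 - 4 = 416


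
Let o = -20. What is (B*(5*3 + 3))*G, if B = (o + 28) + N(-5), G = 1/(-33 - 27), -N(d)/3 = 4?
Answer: 6/5 ≈ 1.2000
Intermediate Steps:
N(d) = -12 (N(d) = -3*4 = -12)
G = -1/60 (G = 1/(-60) = -1/60 ≈ -0.016667)
B = -4 (B = (-20 + 28) - 12 = 8 - 12 = -4)
(B*(5*3 + 3))*G = -4*(5*3 + 3)*(-1/60) = -4*(15 + 3)*(-1/60) = -4*18*(-1/60) = -72*(-1/60) = 6/5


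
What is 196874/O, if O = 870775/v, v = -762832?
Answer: -150181787168/870775 ≈ -1.7247e+5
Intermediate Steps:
O = -870775/762832 (O = 870775/(-762832) = 870775*(-1/762832) = -870775/762832 ≈ -1.1415)
196874/O = 196874/(-870775/762832) = 196874*(-762832/870775) = -150181787168/870775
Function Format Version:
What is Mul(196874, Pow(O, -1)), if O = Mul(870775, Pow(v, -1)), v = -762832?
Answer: Rational(-150181787168, 870775) ≈ -1.7247e+5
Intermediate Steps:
O = Rational(-870775, 762832) (O = Mul(870775, Pow(-762832, -1)) = Mul(870775, Rational(-1, 762832)) = Rational(-870775, 762832) ≈ -1.1415)
Mul(196874, Pow(O, -1)) = Mul(196874, Pow(Rational(-870775, 762832), -1)) = Mul(196874, Rational(-762832, 870775)) = Rational(-150181787168, 870775)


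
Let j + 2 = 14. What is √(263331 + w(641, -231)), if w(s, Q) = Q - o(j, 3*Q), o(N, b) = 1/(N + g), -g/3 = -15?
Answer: √854811843/57 ≈ 512.93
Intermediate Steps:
g = 45 (g = -3*(-15) = 45)
j = 12 (j = -2 + 14 = 12)
o(N, b) = 1/(45 + N) (o(N, b) = 1/(N + 45) = 1/(45 + N))
w(s, Q) = -1/57 + Q (w(s, Q) = Q - 1/(45 + 12) = Q - 1/57 = -1/57 + Q)
√(263331 + w(641, -231)) = √(263331 + (-1/57 - 231)) = √(263331 - 13168/57) = √(14996699/57) = √854811843/57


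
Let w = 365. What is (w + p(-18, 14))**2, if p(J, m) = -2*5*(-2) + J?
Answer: 134689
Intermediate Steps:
p(J, m) = 20 + J (p(J, m) = -10*(-2) + J = 20 + J)
(w + p(-18, 14))**2 = (365 + (20 - 18))**2 = (365 + 2)**2 = 367**2 = 134689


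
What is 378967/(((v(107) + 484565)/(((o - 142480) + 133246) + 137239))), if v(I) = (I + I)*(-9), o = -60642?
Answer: 823495291/15569 ≈ 52893.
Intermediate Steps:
v(I) = -18*I (v(I) = (2*I)*(-9) = -18*I)
378967/(((v(107) + 484565)/(((o - 142480) + 133246) + 137239))) = 378967/(((-18*107 + 484565)/(((-60642 - 142480) + 133246) + 137239))) = 378967/(((-1926 + 484565)/((-203122 + 133246) + 137239))) = 378967/((482639/(-69876 + 137239))) = 378967/((482639/67363)) = 378967/((482639*(1/67363))) = 378967/(15569/2173) = 378967*(2173/15569) = 823495291/15569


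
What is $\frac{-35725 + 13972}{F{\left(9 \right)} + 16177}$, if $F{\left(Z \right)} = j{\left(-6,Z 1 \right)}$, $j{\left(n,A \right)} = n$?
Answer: $- \frac{21753}{16171} \approx -1.3452$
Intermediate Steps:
$F{\left(Z \right)} = -6$
$\frac{-35725 + 13972}{F{\left(9 \right)} + 16177} = \frac{-35725 + 13972}{-6 + 16177} = - \frac{21753}{16171}$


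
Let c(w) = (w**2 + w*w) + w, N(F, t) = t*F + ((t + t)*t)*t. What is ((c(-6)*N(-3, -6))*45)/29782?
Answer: -614790/14891 ≈ -41.286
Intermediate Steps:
N(F, t) = 2*t**3 + F*t (N(F, t) = F*t + ((2*t)*t)*t = F*t + (2*t**2)*t = F*t + 2*t**3 = 2*t**3 + F*t)
c(w) = w + 2*w**2 (c(w) = (w**2 + w**2) + w = 2*w**2 + w = w + 2*w**2)
((c(-6)*N(-3, -6))*45)/29782 = (((-6*(1 + 2*(-6)))*(-6*(-3 + 2*(-6)**2)))*45)/29782 = (((-6*(1 - 12))*(-6*(-3 + 2*36)))*45)*(1/29782) = (((-6*(-11))*(-6*(-3 + 72)))*45)*(1/29782) = ((66*(-6*69))*45)*(1/29782) = ((66*(-414))*45)*(1/29782) = -27324*45*(1/29782) = -1229580*1/29782 = -614790/14891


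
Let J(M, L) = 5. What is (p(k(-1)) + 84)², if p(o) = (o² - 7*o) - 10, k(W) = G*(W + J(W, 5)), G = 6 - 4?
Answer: 6724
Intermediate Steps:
G = 2 (G = 6 - 1*4 = 6 - 4 = 2)
k(W) = 10 + 2*W (k(W) = 2*(W + 5) = 2*(5 + W) = 10 + 2*W)
p(o) = -10 + o² - 7*o
(p(k(-1)) + 84)² = ((-10 + (10 + 2*(-1))² - 7*(10 + 2*(-1))) + 84)² = ((-10 + (10 - 2)² - 7*(10 - 2)) + 84)² = ((-10 + 8² - 7*8) + 84)² = ((-10 + 64 - 56) + 84)² = (-2 + 84)² = 82² = 6724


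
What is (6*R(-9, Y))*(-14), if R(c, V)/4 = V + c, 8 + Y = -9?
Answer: 8736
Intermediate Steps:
Y = -17 (Y = -8 - 9 = -17)
R(c, V) = 4*V + 4*c (R(c, V) = 4*(V + c) = 4*V + 4*c)
(6*R(-9, Y))*(-14) = (6*(4*(-17) + 4*(-9)))*(-14) = (6*(-68 - 36))*(-14) = (6*(-104))*(-14) = -624*(-14) = 8736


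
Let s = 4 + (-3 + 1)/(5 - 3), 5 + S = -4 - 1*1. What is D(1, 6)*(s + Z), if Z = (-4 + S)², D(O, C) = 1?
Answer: 199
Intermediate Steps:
S = -10 (S = -5 + (-4 - 1*1) = -5 + (-4 - 1) = -5 - 5 = -10)
Z = 196 (Z = (-4 - 10)² = (-14)² = 196)
s = 3 (s = 4 - 2/2 = 4 - 2*½ = 4 - 1 = 3)
D(1, 6)*(s + Z) = 1*(3 + 196) = 1*199 = 199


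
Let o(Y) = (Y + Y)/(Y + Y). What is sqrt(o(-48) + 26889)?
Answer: sqrt(26890) ≈ 163.98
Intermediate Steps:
o(Y) = 1 (o(Y) = (2*Y)/((2*Y)) = (2*Y)*(1/(2*Y)) = 1)
sqrt(o(-48) + 26889) = sqrt(1 + 26889) = sqrt(26890)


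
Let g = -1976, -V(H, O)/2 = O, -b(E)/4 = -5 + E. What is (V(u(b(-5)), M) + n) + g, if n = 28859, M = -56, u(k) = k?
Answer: 26995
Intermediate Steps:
b(E) = 20 - 4*E (b(E) = -4*(-5 + E) = 20 - 4*E)
V(H, O) = -2*O
(V(u(b(-5)), M) + n) + g = (-2*(-56) + 28859) - 1976 = (112 + 28859) - 1976 = 28971 - 1976 = 26995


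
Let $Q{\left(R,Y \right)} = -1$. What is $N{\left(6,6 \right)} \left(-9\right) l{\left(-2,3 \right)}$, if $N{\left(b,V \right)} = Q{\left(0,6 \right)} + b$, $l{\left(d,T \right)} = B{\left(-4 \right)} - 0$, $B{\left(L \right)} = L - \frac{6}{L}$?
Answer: $\frac{225}{2} \approx 112.5$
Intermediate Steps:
$B{\left(L \right)} = L - \frac{6}{L}$
$l{\left(d,T \right)} = - \frac{5}{2}$ ($l{\left(d,T \right)} = \left(-4 - \frac{6}{-4}\right) - 0 = \left(-4 - - \frac{3}{2}\right) + 0 = \left(-4 + \frac{3}{2}\right) + 0 = - \frac{5}{2} + 0 = - \frac{5}{2}$)
$N{\left(b,V \right)} = -1 + b$
$N{\left(6,6 \right)} \left(-9\right) l{\left(-2,3 \right)} = \left(-1 + 6\right) \left(-9\right) \left(- \frac{5}{2}\right) = 5 \left(-9\right) \left(- \frac{5}{2}\right) = \left(-45\right) \left(- \frac{5}{2}\right) = \frac{225}{2}$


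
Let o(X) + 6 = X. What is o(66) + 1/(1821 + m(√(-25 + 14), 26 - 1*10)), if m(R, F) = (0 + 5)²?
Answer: 110761/1846 ≈ 60.001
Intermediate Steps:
o(X) = -6 + X
m(R, F) = 25 (m(R, F) = 5² = 25)
o(66) + 1/(1821 + m(√(-25 + 14), 26 - 1*10)) = (-6 + 66) + 1/(1821 + 25) = 60 + 1/1846 = 110761/1846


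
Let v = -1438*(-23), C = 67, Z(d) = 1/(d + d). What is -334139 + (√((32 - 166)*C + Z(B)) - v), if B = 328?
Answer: -367213 + I*√241472247/164 ≈ -3.6721e+5 + 94.752*I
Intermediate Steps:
Z(d) = 1/(2*d)
v = 33074
-334139 + (√((32 - 166)*C + Z(B)) - v) = -334139 + (√((32 - 166)*67 + (½)/328) - 1*33074) = -334139 + (√(-134*67 + (½)*(1/328)) - 33074) = -334139 + (√(-8978 + 1/656) - 33074) = -334139 + (√(-5889567/656) - 33074) = -334139 + (I*√241472247/164 - 33074) = -334139 + (-33074 + I*√241472247/164) = -367213 + I*√241472247/164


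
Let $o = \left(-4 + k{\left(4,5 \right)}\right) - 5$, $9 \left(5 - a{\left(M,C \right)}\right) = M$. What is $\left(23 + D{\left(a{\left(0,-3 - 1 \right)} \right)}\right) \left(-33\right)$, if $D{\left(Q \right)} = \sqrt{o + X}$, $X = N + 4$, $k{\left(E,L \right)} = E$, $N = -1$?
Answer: $-759 - 33 i \sqrt{2} \approx -759.0 - 46.669 i$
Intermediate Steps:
$a{\left(M,C \right)} = 5 - \frac{M}{9}$
$X = 3$ ($X = -1 + 4 = 3$)
$o = -5$ ($o = \left(-4 + 4\right) - 5 = 0 - 5 = -5$)
$D{\left(Q \right)} = i \sqrt{2}$ ($D{\left(Q \right)} = \sqrt{-5 + 3} = \sqrt{-2} = i \sqrt{2}$)
$\left(23 + D{\left(a{\left(0,-3 - 1 \right)} \right)}\right) \left(-33\right) = \left(23 + i \sqrt{2}\right) \left(-33\right) = -759 - 33 i \sqrt{2}$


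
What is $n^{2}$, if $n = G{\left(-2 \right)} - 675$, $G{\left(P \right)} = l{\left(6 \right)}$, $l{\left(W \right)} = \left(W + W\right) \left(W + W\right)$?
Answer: $281961$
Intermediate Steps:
$l{\left(W \right)} = 4 W^{2}$ ($l{\left(W \right)} = 2 W 2 W = 4 W^{2}$)
$G{\left(P \right)} = 144$ ($G{\left(P \right)} = 4 \cdot 6^{2} = 4 \cdot 36 = 144$)
$n = -531$ ($n = 144 - 675 = -531$)
$n^{2} = \left(-531\right)^{2} = 281961$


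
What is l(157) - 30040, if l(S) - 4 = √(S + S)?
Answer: -30036 + √314 ≈ -30018.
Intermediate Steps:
l(S) = 4 + √2*√S (l(S) = 4 + √(S + S) = 4 + √(2*S) = 4 + √2*√S)
l(157) - 30040 = (4 + √2*√157) - 30040 = (4 + √314) - 30040 = -30036 + √314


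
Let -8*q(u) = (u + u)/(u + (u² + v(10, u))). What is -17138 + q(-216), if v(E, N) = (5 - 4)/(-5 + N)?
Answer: -175891378048/10263239 ≈ -17138.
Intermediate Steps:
v(E, N) = 1/(-5 + N)
q(u) = -u/(4*(u + u² + 1/(-5 + u))) (q(u) = -(u + u)/(8*(u + (u² + 1/(-5 + u)))) = -2*u/(8*(u + u² + 1/(-5 + u))) = -u/(4*(u + u² + 1/(-5 + u))))
-17138 + q(-216) = -17138 - 1*(-216)*(-5 - 216)/(4 + 4*(-216)*(1 - 216)*(-5 - 216)) = -17138 - 1*(-216)*(-221)/(4 + 4*(-216)*(-215)*(-221)) = -17138 - 1*(-216)*(-221)/(4 - 41052960) = -17138 - 1*(-216)*(-221)/(-41052956) = -17138 - 1*(-216)*(-1/41052956)*(-221) = -17138 + 11934/10263239 = -175891378048/10263239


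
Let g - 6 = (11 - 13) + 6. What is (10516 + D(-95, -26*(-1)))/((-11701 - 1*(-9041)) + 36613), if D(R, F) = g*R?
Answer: 9566/33953 ≈ 0.28174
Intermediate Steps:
g = 10 (g = 6 + ((11 - 13) + 6) = 6 + (-2 + 6) = 6 + 4 = 10)
D(R, F) = 10*R
(10516 + D(-95, -26*(-1)))/((-11701 - 1*(-9041)) + 36613) = (10516 + 10*(-95))/((-11701 - 1*(-9041)) + 36613) = (10516 - 950)/((-11701 + 9041) + 36613) = 9566/(-2660 + 36613) = 9566/33953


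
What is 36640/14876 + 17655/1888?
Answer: 82953025/7021472 ≈ 11.814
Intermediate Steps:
36640/14876 + 17655/1888 = 36640*(1/14876) + 17655*(1/1888) = 9160/3719 + 17655/1888 = 82953025/7021472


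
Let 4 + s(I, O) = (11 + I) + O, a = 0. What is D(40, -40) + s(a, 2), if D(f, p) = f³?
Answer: 64009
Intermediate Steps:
s(I, O) = 7 + I + O (s(I, O) = -4 + ((11 + I) + O) = -4 + (11 + I + O) = 7 + I + O)
D(40, -40) + s(a, 2) = 40³ + (7 + 0 + 2) = 64000 + 9 = 64009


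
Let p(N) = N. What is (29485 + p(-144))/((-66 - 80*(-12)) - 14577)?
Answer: -29341/13683 ≈ -2.1443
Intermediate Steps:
(29485 + p(-144))/((-66 - 80*(-12)) - 14577) = (29485 - 144)/((-66 - 80*(-12)) - 14577) = 29341/((-66 + 960) - 14577) = 29341/(894 - 14577) = 29341/(-13683) = 29341*(-1/13683) = -29341/13683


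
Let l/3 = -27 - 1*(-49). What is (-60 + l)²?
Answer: 36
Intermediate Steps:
l = 66 (l = 3*(-27 - 1*(-49)) = 3*(-27 + 49) = 3*22 = 66)
(-60 + l)² = (-60 + 66)² = 6² = 36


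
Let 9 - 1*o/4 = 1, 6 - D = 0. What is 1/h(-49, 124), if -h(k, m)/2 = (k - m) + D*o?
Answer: -1/38 ≈ -0.026316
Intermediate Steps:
D = 6 (D = 6 - 1*0 = 6 + 0 = 6)
o = 32 (o = 36 - 4*1 = 36 - 4 = 32)
h(k, m) = -384 - 2*k + 2*m (h(k, m) = -2*((k - m) + 6*32) = -2*((k - m) + 192) = -2*(192 + k - m) = -384 - 2*k + 2*m)
1/h(-49, 124) = 1/(-384 - 2*(-49) + 2*124) = 1/(-384 + 98 + 248) = 1/(-38) = -1/38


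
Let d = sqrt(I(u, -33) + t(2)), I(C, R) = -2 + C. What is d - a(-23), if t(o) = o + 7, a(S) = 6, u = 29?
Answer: 0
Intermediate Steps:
t(o) = 7 + o
d = 6 (d = sqrt((-2 + 29) + (7 + 2)) = sqrt(27 + 9) = sqrt(36) = 6)
d - a(-23) = 6 - 1*6 = 6 - 6 = 0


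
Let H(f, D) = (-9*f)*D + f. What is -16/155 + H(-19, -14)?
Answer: -374031/155 ≈ -2413.1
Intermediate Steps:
H(f, D) = f - 9*D*f (H(f, D) = -9*D*f + f = f - 9*D*f)
-16/155 + H(-19, -14) = -16/155 - 19*(1 - 9*(-14)) = -16*1/155 - 19*(1 + 126) = -16/155 - 19*127 = -16/155 - 2413 = -374031/155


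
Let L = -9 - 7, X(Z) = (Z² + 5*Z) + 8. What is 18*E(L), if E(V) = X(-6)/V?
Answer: -63/4 ≈ -15.750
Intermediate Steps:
X(Z) = 8 + Z² + 5*Z
L = -16
E(V) = 14/V (E(V) = (8 + (-6)² + 5*(-6))/V = (8 + 36 - 30)/V = 14/V)
18*E(L) = 18*(14/(-16)) = 18*(14*(-1/16)) = 18*(-7/8) = -63/4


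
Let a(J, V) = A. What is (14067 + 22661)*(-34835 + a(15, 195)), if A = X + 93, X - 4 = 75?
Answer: -1273102664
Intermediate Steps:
X = 79 (X = 4 + 75 = 79)
A = 172 (A = 79 + 93 = 172)
a(J, V) = 172
(14067 + 22661)*(-34835 + a(15, 195)) = (14067 + 22661)*(-34835 + 172) = 36728*(-34663) = -1273102664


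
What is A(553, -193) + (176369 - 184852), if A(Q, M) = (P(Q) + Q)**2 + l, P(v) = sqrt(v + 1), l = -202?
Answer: 297678 + 1106*sqrt(554) ≈ 3.2371e+5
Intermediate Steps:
P(v) = sqrt(1 + v)
A(Q, M) = -202 + (Q + sqrt(1 + Q))**2 (A(Q, M) = (sqrt(1 + Q) + Q)**2 - 202 = (Q + sqrt(1 + Q))**2 - 202 = -202 + (Q + sqrt(1 + Q))**2)
A(553, -193) + (176369 - 184852) = (-202 + (553 + sqrt(1 + 553))**2) + (176369 - 184852) = (-202 + (553 + sqrt(554))**2) - 8483 = -8685 + (553 + sqrt(554))**2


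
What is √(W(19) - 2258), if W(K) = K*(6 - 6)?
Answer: I*√2258 ≈ 47.518*I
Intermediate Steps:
W(K) = 0 (W(K) = K*0 = 0)
√(W(19) - 2258) = √(0 - 2258) = √(-2258) = I*√2258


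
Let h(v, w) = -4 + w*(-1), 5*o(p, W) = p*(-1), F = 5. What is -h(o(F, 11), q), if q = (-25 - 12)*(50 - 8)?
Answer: -1550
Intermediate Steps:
o(p, W) = -p/5 (o(p, W) = (p*(-1))/5 = (-p)/5 = -p/5)
q = -1554 (q = -37*42 = -1554)
h(v, w) = -4 - w
-h(o(F, 11), q) = -(-4 - 1*(-1554)) = -(-4 + 1554) = -1*1550 = -1550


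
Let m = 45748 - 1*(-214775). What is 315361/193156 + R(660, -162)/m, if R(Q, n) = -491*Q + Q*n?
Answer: -362526359/16773860196 ≈ -0.021613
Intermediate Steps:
m = 260523 (m = 45748 + 214775 = 260523)
315361/193156 + R(660, -162)/m = 315361/193156 + (660*(-491 - 162))/260523 = 315361*(1/193156) + (660*(-653))*(1/260523) = 315361/193156 - 430980*1/260523 = 315361/193156 - 143660/86841 = -362526359/16773860196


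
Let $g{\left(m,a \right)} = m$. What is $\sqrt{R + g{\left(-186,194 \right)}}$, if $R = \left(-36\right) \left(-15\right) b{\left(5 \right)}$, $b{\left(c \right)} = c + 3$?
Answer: $\sqrt{4134} \approx 64.296$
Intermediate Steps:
$b{\left(c \right)} = 3 + c$
$R = 4320$ ($R = \left(-36\right) \left(-15\right) \left(3 + 5\right) = 540 \cdot 8 = 4320$)
$\sqrt{R + g{\left(-186,194 \right)}} = \sqrt{4320 - 186} = \sqrt{4134}$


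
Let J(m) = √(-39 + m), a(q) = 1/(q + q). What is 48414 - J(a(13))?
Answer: 48414 - I*√26338/26 ≈ 48414.0 - 6.2419*I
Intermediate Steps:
a(q) = 1/(2*q)
48414 - J(a(13)) = 48414 - √(-39 + (½)/13) = 48414 - √(-39 + (½)*(1/13)) = 48414 - √(-39 + 1/26) = 48414 - √(-1013/26) = 48414 - I*√26338/26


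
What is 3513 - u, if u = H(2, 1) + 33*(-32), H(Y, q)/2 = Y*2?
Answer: 4561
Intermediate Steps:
H(Y, q) = 4*Y (H(Y, q) = 2*(Y*2) = 2*(2*Y) = 4*Y)
u = -1048 (u = 4*2 + 33*(-32) = 8 - 1056 = -1048)
3513 - u = 3513 - 1*(-1048) = 3513 + 1048 = 4561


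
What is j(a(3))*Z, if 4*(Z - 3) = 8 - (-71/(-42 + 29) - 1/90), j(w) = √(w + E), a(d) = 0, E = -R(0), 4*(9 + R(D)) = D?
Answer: 17023/1560 ≈ 10.912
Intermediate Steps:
R(D) = -9 + D/4
E = 9 (E = -(-9 + (¼)*0) = -(-9 + 0) = -1*(-9) = 9)
j(w) = √(9 + w) (j(w) = √(w + 9) = √(9 + w))
Z = 17023/4680 (Z = 3 + (8 - (-71/(-42 + 29) - 1/90))/4 = 3 + (8 - (-71/(-13) - 1*1/90))/4 = 3 + (8 - (-71*(-1/13) - 1/90))/4 = 3 + (8 - (71/13 - 1/90))/4 = 3 + (8 - 1*6377/1170)/4 = 3 + (8 - 6377/1170)/4 = 3 + (¼)*(2983/1170) = 3 + 2983/4680 = 17023/4680 ≈ 3.6374)
j(a(3))*Z = √(9 + 0)*(17023/4680) = √9*(17023/4680) = 3*(17023/4680) = 17023/1560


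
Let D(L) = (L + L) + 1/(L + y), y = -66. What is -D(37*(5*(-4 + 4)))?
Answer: 1/66 ≈ 0.015152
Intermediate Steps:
D(L) = 1/(-66 + L) + 2*L (D(L) = (L + L) + 1/(L - 66) = 2*L + 1/(-66 + L) = 1/(-66 + L) + 2*L)
-D(37*(5*(-4 + 4))) = -(1 - 4884*5*(-4 + 4) + 2*(37*(5*(-4 + 4)))²)/(-66 + 37*(5*(-4 + 4))) = -(1 - 4884*5*0 + 2*(37*(5*0))²)/(-66 + 37*(5*0)) = -(1 - 4884*0 + 2*(37*0)²)/(-66 + 37*0) = -(1 - 132*0 + 2*0²)/(-66 + 0) = -(1 + 0 + 2*0)/(-66) = -(-1)*(1 + 0 + 0)/66 = -(-1)/66 = -1*(-1/66) = 1/66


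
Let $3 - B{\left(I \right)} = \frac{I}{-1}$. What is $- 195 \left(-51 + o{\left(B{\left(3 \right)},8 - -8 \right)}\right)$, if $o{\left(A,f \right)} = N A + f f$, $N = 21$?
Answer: $-64545$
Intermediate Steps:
$B{\left(I \right)} = 3 + I$ ($B{\left(I \right)} = 3 - \frac{I}{-1} = 3 - I \left(-1\right) = 3 - - I = 3 + I$)
$o{\left(A,f \right)} = f^{2} + 21 A$ ($o{\left(A,f \right)} = 21 A + f f = 21 A + f^{2} = f^{2} + 21 A$)
$- 195 \left(-51 + o{\left(B{\left(3 \right)},8 - -8 \right)}\right) = - 195 \left(-51 + \left(\left(8 - -8\right)^{2} + 21 \left(3 + 3\right)\right)\right) = - 195 \left(-51 + \left(\left(8 + 8\right)^{2} + 21 \cdot 6\right)\right) = - 195 \left(-51 + \left(16^{2} + 126\right)\right) = - 195 \left(-51 + \left(256 + 126\right)\right) = - 195 \left(-51 + 382\right) = \left(-195\right) 331 = -64545$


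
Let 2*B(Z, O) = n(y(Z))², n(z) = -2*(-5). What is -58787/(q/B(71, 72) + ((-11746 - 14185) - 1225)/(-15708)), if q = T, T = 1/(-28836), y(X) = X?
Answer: -110949657449400/3262792091 ≈ -34005.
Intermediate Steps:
T = -1/28836 ≈ -3.4679e-5
q = -1/28836 ≈ -3.4679e-5
n(z) = 10
B(Z, O) = 50 (B(Z, O) = (½)*10² = (½)*100 = 50)
-58787/(q/B(71, 72) + ((-11746 - 14185) - 1225)/(-15708)) = -58787/(-1/28836/50 + ((-11746 - 14185) - 1225)/(-15708)) = -58787/(-1/28836*1/50 + (-25931 - 1225)*(-1/15708)) = -58787/(-1/1441800 - 27156*(-1/15708)) = -58787/(-1/1441800 + 2263/1309) = -58787/3262792091/1887316200 = -58787*1887316200/3262792091 = -110949657449400/3262792091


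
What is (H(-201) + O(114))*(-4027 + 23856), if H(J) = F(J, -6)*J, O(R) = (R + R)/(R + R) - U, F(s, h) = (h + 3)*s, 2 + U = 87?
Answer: -2404999923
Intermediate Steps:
U = 85 (U = -2 + 87 = 85)
F(s, h) = s*(3 + h) (F(s, h) = (3 + h)*s = s*(3 + h))
O(R) = -84 (O(R) = (R + R)/(R + R) - 1*85 = (2*R)/((2*R)) - 85 = (2*R)*(1/(2*R)) - 85 = 1 - 85 = -84)
H(J) = -3*J**2 (H(J) = (J*(3 - 6))*J = (J*(-3))*J = (-3*J)*J = -3*J**2)
(H(-201) + O(114))*(-4027 + 23856) = (-3*(-201)**2 - 84)*(-4027 + 23856) = (-3*40401 - 84)*19829 = (-121203 - 84)*19829 = -121287*19829 = -2404999923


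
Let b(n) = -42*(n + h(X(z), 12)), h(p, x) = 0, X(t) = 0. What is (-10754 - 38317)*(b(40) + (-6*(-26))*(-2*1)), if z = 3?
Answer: 97749432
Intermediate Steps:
b(n) = -42*n (b(n) = -42*(n + 0) = -42*n)
(-10754 - 38317)*(b(40) + (-6*(-26))*(-2*1)) = (-10754 - 38317)*(-42*40 + (-6*(-26))*(-2*1)) = -49071*(-1680 + 156*(-2)) = -49071*(-1680 - 312) = -49071*(-1992) = 97749432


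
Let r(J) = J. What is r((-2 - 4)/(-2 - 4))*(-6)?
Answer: -6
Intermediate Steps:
r((-2 - 4)/(-2 - 4))*(-6) = ((-2 - 4)/(-2 - 4))*(-6) = -6/(-6)*(-6) = -6*(-1/6)*(-6) = 1*(-6) = -6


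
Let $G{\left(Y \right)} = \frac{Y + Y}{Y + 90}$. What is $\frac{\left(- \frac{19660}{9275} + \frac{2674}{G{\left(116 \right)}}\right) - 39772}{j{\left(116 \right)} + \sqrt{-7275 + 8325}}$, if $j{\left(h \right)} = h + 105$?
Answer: $- \frac{889269442451}{5141833690} + \frac{4023843631 \sqrt{42}}{1028366738} \approx -147.59$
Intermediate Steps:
$G{\left(Y \right)} = \frac{2 Y}{90 + Y}$
$j{\left(h \right)} = 105 + h$
$\frac{\left(- \frac{19660}{9275} + \frac{2674}{G{\left(116 \right)}}\right) - 39772}{j{\left(116 \right)} + \sqrt{-7275 + 8325}} = \frac{\left(- \frac{19660}{9275} + \frac{2674}{2 \cdot 116 \frac{1}{90 + 116}}\right) - 39772}{\left(105 + 116\right) + \sqrt{-7275 + 8325}} = \frac{\left(\left(-19660\right) \frac{1}{9275} + \frac{2674}{2 \cdot 116 \cdot \frac{1}{206}}\right) - 39772}{221 + \sqrt{1050}} = \frac{\left(- \frac{3932}{1855} + \frac{2674}{2 \cdot 116 \cdot \frac{1}{206}}\right) - 39772}{221 + 5 \sqrt{42}} = \frac{\left(- \frac{3932}{1855} + \frac{2674}{\frac{116}{103}}\right) - 39772}{221 + 5 \sqrt{42}} = \frac{\left(- \frac{3932}{1855} + 2674 \cdot \frac{103}{116}\right) - 39772}{221 + 5 \sqrt{42}} = \frac{\left(- \frac{3932}{1855} + \frac{137711}{58}\right) - 39772}{221 + 5 \sqrt{42}} = \frac{\frac{255225849}{107590} - 39772}{221 + 5 \sqrt{42}} = - \frac{4023843631}{107590 \left(221 + 5 \sqrt{42}\right)}$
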